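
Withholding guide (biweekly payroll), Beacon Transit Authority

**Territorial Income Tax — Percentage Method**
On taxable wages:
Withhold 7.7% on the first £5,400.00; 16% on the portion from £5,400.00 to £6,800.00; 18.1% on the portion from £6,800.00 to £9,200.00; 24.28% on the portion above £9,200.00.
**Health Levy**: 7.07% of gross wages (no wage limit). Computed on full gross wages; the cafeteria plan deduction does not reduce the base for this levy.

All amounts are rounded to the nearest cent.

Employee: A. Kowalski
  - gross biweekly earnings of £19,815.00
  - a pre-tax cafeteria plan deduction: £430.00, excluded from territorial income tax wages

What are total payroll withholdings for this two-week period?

Territorial Income Tax: taxable = £19,815.00 − £430.00 = £19,385.00
  £1,074.20 + 24.28% × (£19,385.00 − £9,200.00) = £1,074.20 + 24.28% × £10,185.00 = £3,547.12
Health Levy: 7.07% × £19,815.00 = £1,400.92
Total: £3,547.12 + £1,400.92 = £4,948.04

£4,948.04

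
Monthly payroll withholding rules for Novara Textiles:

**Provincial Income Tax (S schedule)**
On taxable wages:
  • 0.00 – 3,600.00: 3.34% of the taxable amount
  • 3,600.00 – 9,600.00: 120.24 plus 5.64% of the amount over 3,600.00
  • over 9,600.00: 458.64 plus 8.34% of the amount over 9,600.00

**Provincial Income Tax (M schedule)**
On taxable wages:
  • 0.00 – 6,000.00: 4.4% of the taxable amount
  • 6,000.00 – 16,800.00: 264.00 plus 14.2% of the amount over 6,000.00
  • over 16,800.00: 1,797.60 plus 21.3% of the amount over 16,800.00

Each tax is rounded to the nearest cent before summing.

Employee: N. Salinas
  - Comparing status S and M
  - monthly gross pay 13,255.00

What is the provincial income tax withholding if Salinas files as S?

763.47

Provincial Income Tax (S): taxable = 13,255.00
  458.64 + 8.34% × (13,255.00 − 9,600.00) = 458.64 + 8.34% × 3,655.00 = 763.47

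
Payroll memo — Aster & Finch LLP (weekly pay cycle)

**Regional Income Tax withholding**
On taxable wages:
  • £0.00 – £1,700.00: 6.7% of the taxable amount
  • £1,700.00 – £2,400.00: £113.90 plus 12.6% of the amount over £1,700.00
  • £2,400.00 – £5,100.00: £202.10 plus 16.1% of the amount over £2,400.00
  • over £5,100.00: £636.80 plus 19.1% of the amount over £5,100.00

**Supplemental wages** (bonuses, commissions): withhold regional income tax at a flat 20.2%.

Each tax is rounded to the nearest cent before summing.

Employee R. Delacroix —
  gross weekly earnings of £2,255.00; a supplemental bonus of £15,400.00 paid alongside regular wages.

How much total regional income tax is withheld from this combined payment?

£3,294.63

Regional Income Tax: taxable = £2,255.00
  £113.90 + 12.6% × (£2,255.00 − £1,700.00) = £113.90 + 12.6% × £555.00 = £183.83
Supplemental (20.2% flat on bonus): 20.2% × £15,400.00 = £3,110.80
Total regional income tax: £183.83 + £3,110.80 = £3,294.63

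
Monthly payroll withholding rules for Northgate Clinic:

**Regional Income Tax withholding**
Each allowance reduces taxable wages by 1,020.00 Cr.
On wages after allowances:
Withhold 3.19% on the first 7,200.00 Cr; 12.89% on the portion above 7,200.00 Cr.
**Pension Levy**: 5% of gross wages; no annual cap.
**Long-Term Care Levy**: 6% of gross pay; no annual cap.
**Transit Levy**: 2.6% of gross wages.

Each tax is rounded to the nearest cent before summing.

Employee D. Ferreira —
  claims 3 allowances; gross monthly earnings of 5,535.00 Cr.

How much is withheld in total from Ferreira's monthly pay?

Regional Income Tax: taxable = 5,535.00 Cr − 3×1,020.00 Cr = 2,475.00 Cr
  3.19% × 2,475.00 Cr = 78.95 Cr
Pension Levy: 5% × 5,535.00 Cr = 276.75 Cr
Long-Term Care Levy: 6% × 5,535.00 Cr = 332.10 Cr
Transit Levy: 2.6% × 5,535.00 Cr = 143.91 Cr
Total: 78.95 Cr + 276.75 Cr + 332.10 Cr + 143.91 Cr = 831.71 Cr

831.71 Cr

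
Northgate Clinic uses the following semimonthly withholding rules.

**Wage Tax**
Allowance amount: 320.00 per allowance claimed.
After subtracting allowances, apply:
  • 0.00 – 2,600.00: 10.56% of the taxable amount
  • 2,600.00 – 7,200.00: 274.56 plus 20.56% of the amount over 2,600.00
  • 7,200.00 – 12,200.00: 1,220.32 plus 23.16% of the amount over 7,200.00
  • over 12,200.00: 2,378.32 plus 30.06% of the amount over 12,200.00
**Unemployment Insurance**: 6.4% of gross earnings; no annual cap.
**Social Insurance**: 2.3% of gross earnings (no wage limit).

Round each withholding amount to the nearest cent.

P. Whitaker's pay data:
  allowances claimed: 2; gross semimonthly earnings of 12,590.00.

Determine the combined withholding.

3,415.75

Wage Tax: taxable = 12,590.00 − 2×320.00 = 11,950.00
  1,220.32 + 23.16% × (11,950.00 − 7,200.00) = 1,220.32 + 23.16% × 4,750.00 = 2,320.42
Unemployment Insurance: 6.4% × 12,590.00 = 805.76
Social Insurance: 2.3% × 12,590.00 = 289.57
Total: 2,320.42 + 805.76 + 289.57 = 3,415.75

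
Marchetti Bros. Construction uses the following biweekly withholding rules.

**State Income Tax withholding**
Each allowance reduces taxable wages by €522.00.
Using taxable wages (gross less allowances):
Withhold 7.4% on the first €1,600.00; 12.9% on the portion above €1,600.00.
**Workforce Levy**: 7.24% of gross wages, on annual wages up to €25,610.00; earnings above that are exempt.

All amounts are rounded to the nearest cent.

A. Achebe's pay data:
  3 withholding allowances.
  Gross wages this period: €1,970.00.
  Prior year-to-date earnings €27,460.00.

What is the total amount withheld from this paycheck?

€29.90

State Income Tax: taxable = €1,970.00 − 3×€522.00 = €404.00
  7.4% × €404.00 = €29.90
Workforce Levy: YTD €27,460.00 ≥ cap €25,610.00 → €0.00
Total: €29.90 + €0.00 = €29.90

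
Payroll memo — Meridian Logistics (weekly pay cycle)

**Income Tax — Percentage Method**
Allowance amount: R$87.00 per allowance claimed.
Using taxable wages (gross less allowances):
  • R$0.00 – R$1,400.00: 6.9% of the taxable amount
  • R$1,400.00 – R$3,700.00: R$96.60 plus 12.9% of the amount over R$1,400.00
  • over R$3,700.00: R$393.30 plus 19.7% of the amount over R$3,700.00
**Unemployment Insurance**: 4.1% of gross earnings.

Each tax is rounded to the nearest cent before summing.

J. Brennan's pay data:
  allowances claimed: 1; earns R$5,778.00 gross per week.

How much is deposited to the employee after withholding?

Income Tax: taxable = R$5,778.00 − 1×R$87.00 = R$5,691.00
  R$393.30 + 19.7% × (R$5,691.00 − R$3,700.00) = R$393.30 + 19.7% × R$1,991.00 = R$785.53
Unemployment Insurance: 4.1% × R$5,778.00 = R$236.90
Total withheld: R$785.53 + R$236.90 = R$1,022.43
Net pay: R$5,778.00 − R$1,022.43 = R$4,755.57

R$4,755.57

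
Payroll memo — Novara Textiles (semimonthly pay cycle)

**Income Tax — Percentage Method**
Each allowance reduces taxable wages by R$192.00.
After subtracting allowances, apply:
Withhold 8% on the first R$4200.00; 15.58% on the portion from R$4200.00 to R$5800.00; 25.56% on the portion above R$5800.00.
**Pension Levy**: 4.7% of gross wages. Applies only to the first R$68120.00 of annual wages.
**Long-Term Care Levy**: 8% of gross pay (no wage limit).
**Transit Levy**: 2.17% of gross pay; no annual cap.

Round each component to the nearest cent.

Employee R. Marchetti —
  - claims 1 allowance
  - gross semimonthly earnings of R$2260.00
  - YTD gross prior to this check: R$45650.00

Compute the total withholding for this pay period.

Income Tax: taxable = R$2260.00 − 1×R$192.00 = R$2068.00
  8% × R$2068.00 = R$165.44
Pension Levy: 4.7% × R$2260.00 = R$106.22
Long-Term Care Levy: 8% × R$2260.00 = R$180.80
Transit Levy: 2.17% × R$2260.00 = R$49.04
Total: R$165.44 + R$106.22 + R$180.80 + R$49.04 = R$501.50

R$501.50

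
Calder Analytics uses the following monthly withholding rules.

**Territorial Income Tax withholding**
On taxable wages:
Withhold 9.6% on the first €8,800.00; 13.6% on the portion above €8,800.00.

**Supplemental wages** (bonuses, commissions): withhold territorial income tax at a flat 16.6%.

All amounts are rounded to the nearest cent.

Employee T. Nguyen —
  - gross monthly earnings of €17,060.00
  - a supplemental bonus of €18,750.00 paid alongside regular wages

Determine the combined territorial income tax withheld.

Territorial Income Tax: taxable = €17,060.00
  €844.80 + 13.6% × (€17,060.00 − €8,800.00) = €844.80 + 13.6% × €8,260.00 = €1,968.16
Supplemental (16.6% flat on bonus): 16.6% × €18,750.00 = €3,112.50
Total territorial income tax: €1,968.16 + €3,112.50 = €5,080.66

€5,080.66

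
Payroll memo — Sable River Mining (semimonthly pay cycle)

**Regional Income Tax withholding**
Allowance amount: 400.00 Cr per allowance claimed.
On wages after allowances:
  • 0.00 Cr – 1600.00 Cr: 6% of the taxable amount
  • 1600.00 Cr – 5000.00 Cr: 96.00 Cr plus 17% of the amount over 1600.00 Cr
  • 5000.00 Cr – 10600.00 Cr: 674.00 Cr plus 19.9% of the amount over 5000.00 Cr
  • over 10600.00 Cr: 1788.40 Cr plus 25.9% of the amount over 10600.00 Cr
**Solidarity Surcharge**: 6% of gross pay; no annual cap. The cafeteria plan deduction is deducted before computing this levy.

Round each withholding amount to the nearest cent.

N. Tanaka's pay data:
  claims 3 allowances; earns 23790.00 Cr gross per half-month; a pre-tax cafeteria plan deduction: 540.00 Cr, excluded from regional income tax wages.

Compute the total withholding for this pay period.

Regional Income Tax: taxable = 23790.00 Cr − 540.00 Cr − 3×400.00 Cr = 22050.00 Cr
  1788.40 Cr + 25.9% × (22050.00 Cr − 10600.00 Cr) = 1788.40 Cr + 25.9% × 11450.00 Cr = 4753.95 Cr
Solidarity Surcharge: 6% × 23250.00 Cr = 1395.00 Cr
Total: 4753.95 Cr + 1395.00 Cr = 6148.95 Cr

6148.95 Cr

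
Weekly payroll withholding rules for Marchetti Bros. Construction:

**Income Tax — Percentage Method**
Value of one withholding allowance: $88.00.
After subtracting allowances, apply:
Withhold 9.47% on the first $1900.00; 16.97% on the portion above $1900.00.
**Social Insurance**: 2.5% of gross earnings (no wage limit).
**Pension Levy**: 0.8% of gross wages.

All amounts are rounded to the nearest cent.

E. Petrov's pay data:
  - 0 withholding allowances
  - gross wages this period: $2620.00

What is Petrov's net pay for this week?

Income Tax: taxable = $2620.00
  $179.93 + 16.97% × ($2620.00 − $1900.00) = $179.93 + 16.97% × $720.00 = $302.11
Social Insurance: 2.5% × $2620.00 = $65.50
Pension Levy: 0.8% × $2620.00 = $20.96
Total withheld: $302.11 + $65.50 + $20.96 = $388.57
Net pay: $2620.00 − $388.57 = $2231.43

$2231.43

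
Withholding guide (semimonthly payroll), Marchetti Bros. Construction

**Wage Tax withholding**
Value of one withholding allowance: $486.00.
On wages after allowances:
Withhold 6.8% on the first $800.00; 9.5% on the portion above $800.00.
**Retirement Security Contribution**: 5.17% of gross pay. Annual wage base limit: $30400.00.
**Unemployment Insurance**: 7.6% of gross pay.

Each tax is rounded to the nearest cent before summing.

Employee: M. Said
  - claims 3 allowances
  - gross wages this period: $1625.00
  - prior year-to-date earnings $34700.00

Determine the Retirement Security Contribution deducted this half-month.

Retirement Security Contribution: YTD $34700.00 ≥ cap $30400.00 → $0.00

$0.00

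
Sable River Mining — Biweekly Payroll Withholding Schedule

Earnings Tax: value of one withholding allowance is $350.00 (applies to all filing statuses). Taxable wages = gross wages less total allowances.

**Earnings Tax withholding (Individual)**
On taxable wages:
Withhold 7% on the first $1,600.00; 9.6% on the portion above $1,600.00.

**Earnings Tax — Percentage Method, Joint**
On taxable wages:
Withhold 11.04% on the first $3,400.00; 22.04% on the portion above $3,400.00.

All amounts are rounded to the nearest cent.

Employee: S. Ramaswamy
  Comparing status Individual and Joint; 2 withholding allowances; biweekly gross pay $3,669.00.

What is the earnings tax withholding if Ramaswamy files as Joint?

$327.78

Earnings Tax (Joint): taxable = $3,669.00 − 2×$350.00 = $2,969.00
  11.04% × $2,969.00 = $327.78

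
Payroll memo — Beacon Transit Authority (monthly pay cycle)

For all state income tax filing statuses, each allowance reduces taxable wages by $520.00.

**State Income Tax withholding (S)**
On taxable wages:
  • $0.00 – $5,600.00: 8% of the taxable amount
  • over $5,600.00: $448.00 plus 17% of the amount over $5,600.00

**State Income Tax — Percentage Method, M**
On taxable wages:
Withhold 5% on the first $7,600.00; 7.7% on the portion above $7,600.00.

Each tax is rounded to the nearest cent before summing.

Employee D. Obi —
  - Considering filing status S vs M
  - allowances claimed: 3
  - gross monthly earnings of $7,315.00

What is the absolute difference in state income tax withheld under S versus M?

$186.60

State Income Tax (S): taxable = $7,315.00 − 3×$520.00 = $5,755.00
  $448.00 + 17% × ($5,755.00 − $5,600.00) = $448.00 + 17% × $155.00 = $474.35
State Income Tax (M): taxable = $7,315.00 − 3×$520.00 = $5,755.00
  5% × $5,755.00 = $287.75
Difference: |$474.35 − $287.75| = $186.60 (higher under S)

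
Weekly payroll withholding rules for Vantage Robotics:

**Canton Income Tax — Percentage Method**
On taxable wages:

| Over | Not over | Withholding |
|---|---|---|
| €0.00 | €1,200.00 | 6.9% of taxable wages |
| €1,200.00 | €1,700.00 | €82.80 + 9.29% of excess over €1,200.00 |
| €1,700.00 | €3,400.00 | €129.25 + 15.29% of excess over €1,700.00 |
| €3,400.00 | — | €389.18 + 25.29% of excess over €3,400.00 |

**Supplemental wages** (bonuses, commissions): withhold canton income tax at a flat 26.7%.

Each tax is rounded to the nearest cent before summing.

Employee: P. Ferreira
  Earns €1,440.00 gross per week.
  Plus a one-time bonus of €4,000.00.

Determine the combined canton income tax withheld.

Canton Income Tax: taxable = €1,440.00
  €82.80 + 9.29% × (€1,440.00 − €1,200.00) = €82.80 + 9.29% × €240.00 = €105.10
Supplemental (26.7% flat on bonus): 26.7% × €4,000.00 = €1,068.00
Total canton income tax: €105.10 + €1,068.00 = €1,173.10

€1,173.10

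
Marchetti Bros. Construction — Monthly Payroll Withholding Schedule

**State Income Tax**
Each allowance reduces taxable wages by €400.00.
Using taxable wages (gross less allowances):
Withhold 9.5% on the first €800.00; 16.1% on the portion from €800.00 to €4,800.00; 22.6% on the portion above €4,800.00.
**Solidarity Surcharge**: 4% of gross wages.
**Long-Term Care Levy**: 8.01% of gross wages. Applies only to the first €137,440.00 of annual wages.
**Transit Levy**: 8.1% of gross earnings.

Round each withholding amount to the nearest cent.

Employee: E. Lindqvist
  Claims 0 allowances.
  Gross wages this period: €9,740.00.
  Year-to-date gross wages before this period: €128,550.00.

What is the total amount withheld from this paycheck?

€3,727.07

State Income Tax: taxable = €9,740.00
  €720.00 + 22.6% × (€9,740.00 − €4,800.00) = €720.00 + 22.6% × €4,940.00 = €1,836.44
Solidarity Surcharge: 4% × €9,740.00 = €389.60
Long-Term Care Levy: cap €137,440.00 − YTD €128,550.00 = €8,890.00 subject; 8.01% × €8,890.00 = €712.09
Transit Levy: 8.1% × €9,740.00 = €788.94
Total: €1,836.44 + €389.60 + €712.09 + €788.94 = €3,727.07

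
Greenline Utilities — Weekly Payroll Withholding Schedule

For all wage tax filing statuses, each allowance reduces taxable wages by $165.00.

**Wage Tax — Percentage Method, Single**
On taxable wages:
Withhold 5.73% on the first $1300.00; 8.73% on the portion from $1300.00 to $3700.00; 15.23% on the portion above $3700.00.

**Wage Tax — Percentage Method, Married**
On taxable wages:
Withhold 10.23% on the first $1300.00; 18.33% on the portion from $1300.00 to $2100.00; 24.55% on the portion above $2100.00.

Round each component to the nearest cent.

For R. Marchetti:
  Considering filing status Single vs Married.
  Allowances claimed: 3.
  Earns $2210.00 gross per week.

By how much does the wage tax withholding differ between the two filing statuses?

$98.34

Wage Tax (Single): taxable = $2210.00 − 3×$165.00 = $1715.00
  $74.49 + 8.73% × ($1715.00 − $1300.00) = $74.49 + 8.73% × $415.00 = $110.72
Wage Tax (Married): taxable = $2210.00 − 3×$165.00 = $1715.00
  $132.99 + 18.33% × ($1715.00 − $1300.00) = $132.99 + 18.33% × $415.00 = $209.06
Difference: |$110.72 − $209.06| = $98.34 (higher under Married)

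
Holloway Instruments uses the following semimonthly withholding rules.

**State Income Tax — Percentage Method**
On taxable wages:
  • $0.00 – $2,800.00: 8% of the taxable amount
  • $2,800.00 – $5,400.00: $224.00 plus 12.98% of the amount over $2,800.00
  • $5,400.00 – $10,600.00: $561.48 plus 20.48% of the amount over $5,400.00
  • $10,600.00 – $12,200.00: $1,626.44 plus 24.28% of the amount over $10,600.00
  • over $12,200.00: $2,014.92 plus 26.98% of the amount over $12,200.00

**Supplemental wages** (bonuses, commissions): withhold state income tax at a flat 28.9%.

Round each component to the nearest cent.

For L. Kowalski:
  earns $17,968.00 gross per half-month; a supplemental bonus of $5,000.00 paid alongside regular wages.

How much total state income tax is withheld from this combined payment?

State Income Tax: taxable = $17,968.00
  $2,014.92 + 26.98% × ($17,968.00 − $12,200.00) = $2,014.92 + 26.98% × $5,768.00 = $3,571.13
Supplemental (28.9% flat on bonus): 28.9% × $5,000.00 = $1,445.00
Total state income tax: $3,571.13 + $1,445.00 = $5,016.13

$5,016.13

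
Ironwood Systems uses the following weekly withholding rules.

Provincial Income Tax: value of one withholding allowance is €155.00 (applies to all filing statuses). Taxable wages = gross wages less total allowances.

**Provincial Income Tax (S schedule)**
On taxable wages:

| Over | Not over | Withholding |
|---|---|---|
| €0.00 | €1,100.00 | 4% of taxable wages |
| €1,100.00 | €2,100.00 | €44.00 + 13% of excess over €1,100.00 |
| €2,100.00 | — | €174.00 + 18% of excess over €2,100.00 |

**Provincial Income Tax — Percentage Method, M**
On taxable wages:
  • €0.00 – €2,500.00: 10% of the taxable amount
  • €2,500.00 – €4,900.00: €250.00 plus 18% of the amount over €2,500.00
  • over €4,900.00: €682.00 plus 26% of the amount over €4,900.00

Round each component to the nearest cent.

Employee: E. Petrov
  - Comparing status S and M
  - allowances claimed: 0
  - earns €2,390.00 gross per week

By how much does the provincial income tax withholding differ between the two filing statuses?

€12.80

Provincial Income Tax (S): taxable = €2,390.00
  €174.00 + 18% × (€2,390.00 − €2,100.00) = €174.00 + 18% × €290.00 = €226.20
Provincial Income Tax (M): taxable = €2,390.00
  10% × €2,390.00 = €239.00
Difference: |€226.20 − €239.00| = €12.80 (higher under M)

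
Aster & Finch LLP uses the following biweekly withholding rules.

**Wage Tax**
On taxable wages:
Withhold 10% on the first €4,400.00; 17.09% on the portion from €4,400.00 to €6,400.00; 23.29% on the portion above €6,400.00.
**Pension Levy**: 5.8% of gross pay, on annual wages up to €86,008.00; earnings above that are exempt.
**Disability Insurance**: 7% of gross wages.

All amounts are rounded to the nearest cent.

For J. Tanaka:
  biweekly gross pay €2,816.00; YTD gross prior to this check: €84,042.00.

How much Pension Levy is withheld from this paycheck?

€114.03

Pension Levy: cap €86,008.00 − YTD €84,042.00 = €1,966.00 subject; 5.8% × €1,966.00 = €114.03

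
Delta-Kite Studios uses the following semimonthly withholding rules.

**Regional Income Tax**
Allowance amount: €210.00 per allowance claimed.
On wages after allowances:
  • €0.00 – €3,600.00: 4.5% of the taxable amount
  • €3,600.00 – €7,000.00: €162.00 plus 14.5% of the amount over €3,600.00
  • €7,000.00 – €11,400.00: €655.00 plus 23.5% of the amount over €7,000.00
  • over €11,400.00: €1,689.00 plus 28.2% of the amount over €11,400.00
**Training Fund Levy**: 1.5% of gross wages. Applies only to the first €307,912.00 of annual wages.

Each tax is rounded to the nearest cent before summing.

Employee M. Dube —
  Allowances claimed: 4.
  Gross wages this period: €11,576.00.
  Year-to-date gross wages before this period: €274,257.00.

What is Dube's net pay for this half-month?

Regional Income Tax: taxable = €11,576.00 − 4×€210.00 = €10,736.00
  €655.00 + 23.5% × (€10,736.00 − €7,000.00) = €655.00 + 23.5% × €3,736.00 = €1,532.96
Training Fund Levy: 1.5% × €11,576.00 = €173.64
Total withheld: €1,532.96 + €173.64 = €1,706.60
Net pay: €11,576.00 − €1,706.60 = €9,869.40

€9,869.40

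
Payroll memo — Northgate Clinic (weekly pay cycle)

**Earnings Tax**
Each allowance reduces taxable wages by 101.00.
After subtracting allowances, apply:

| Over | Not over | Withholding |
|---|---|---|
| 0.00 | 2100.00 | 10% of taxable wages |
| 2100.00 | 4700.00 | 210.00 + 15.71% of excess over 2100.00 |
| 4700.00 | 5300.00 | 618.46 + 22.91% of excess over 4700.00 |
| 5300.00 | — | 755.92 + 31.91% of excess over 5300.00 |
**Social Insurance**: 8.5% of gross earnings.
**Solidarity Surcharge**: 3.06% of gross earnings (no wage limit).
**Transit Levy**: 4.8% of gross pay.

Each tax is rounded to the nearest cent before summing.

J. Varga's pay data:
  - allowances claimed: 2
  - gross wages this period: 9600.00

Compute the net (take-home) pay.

5965.85

Earnings Tax: taxable = 9600.00 − 2×101.00 = 9398.00
  755.92 + 31.91% × (9398.00 − 5300.00) = 755.92 + 31.91% × 4098.00 = 2063.59
Social Insurance: 8.5% × 9600.00 = 816.00
Solidarity Surcharge: 3.06% × 9600.00 = 293.76
Transit Levy: 4.8% × 9600.00 = 460.80
Total withheld: 2063.59 + 816.00 + 293.76 + 460.80 = 3634.15
Net pay: 9600.00 − 3634.15 = 5965.85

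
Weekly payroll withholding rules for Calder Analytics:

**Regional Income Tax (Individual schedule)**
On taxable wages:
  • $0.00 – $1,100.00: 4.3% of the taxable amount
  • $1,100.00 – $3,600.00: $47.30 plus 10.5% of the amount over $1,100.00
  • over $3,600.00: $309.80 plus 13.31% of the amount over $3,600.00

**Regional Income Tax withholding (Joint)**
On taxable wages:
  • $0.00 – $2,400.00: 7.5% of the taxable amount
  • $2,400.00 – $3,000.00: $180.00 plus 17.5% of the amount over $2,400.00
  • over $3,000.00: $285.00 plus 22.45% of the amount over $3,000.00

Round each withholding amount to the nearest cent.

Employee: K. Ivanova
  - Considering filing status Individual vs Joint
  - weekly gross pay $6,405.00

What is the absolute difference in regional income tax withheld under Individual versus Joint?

Regional Income Tax (Individual): taxable = $6,405.00
  $309.80 + 13.31% × ($6,405.00 − $3,600.00) = $309.80 + 13.31% × $2,805.00 = $683.15
Regional Income Tax (Joint): taxable = $6,405.00
  $285.00 + 22.45% × ($6,405.00 − $3,000.00) = $285.00 + 22.45% × $3,405.00 = $1,049.42
Difference: |$683.15 − $1,049.42| = $366.27 (higher under Joint)

$366.27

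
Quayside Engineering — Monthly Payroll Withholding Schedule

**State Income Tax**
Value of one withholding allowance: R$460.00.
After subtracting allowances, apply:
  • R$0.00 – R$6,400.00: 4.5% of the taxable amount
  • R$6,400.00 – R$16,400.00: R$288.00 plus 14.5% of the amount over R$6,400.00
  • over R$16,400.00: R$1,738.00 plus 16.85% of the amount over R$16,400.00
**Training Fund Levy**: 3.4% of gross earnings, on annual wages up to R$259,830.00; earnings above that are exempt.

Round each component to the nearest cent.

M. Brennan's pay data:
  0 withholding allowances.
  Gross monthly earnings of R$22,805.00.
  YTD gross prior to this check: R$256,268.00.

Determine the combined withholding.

R$2,938.35

State Income Tax: taxable = R$22,805.00
  R$1,738.00 + 16.85% × (R$22,805.00 − R$16,400.00) = R$1,738.00 + 16.85% × R$6,405.00 = R$2,817.24
Training Fund Levy: cap R$259,830.00 − YTD R$256,268.00 = R$3,562.00 subject; 3.4% × R$3,562.00 = R$121.11
Total: R$2,817.24 + R$121.11 = R$2,938.35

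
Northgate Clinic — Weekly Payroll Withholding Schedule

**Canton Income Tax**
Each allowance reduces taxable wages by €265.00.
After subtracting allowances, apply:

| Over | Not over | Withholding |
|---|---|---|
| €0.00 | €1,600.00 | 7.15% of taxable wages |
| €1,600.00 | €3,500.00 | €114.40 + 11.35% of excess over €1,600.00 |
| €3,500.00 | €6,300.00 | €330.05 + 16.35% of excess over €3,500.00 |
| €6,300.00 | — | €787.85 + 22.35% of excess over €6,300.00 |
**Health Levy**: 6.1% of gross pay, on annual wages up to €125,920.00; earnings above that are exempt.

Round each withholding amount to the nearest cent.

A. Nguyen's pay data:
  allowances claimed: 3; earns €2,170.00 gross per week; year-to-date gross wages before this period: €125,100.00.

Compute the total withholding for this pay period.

€148.33

Canton Income Tax: taxable = €2,170.00 − 3×€265.00 = €1,375.00
  7.15% × €1,375.00 = €98.31
Health Levy: cap €125,920.00 − YTD €125,100.00 = €820.00 subject; 6.1% × €820.00 = €50.02
Total: €98.31 + €50.02 = €148.33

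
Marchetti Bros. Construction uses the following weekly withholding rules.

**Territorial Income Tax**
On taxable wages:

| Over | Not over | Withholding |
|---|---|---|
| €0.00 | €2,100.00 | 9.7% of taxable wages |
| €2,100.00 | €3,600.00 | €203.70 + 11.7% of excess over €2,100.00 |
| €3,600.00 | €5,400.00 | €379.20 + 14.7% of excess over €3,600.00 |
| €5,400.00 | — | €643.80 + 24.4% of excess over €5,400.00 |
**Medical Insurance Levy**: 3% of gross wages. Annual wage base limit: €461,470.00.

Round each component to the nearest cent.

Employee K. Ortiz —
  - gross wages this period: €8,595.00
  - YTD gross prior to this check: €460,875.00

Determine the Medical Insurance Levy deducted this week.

€17.85

Medical Insurance Levy: cap €461,470.00 − YTD €460,875.00 = €595.00 subject; 3% × €595.00 = €17.85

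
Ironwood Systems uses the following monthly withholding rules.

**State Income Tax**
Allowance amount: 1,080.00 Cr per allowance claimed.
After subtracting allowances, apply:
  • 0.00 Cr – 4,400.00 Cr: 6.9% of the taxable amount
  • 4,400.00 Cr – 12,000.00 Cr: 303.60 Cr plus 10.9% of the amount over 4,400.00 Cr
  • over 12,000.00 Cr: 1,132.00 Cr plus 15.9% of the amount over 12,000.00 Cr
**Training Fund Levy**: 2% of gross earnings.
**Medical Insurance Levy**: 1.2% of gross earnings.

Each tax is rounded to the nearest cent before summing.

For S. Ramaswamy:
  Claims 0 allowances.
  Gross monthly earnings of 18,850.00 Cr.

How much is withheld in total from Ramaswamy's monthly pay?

2,824.35 Cr

State Income Tax: taxable = 18,850.00 Cr
  1,132.00 Cr + 15.9% × (18,850.00 Cr − 12,000.00 Cr) = 1,132.00 Cr + 15.9% × 6,850.00 Cr = 2,221.15 Cr
Training Fund Levy: 2% × 18,850.00 Cr = 377.00 Cr
Medical Insurance Levy: 1.2% × 18,850.00 Cr = 226.20 Cr
Total: 2,221.15 Cr + 377.00 Cr + 226.20 Cr = 2,824.35 Cr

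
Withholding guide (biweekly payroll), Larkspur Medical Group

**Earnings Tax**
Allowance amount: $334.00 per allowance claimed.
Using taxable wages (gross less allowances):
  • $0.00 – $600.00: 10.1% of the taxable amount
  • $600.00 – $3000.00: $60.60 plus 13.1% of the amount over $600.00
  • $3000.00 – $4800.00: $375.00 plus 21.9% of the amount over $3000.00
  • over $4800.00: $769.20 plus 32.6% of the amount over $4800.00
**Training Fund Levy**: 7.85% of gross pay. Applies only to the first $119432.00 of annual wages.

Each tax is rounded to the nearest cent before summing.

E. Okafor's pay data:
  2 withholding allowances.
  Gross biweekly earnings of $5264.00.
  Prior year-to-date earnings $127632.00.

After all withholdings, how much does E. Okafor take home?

$4539.48

Earnings Tax: taxable = $5264.00 − 2×$334.00 = $4596.00
  $375.00 + 21.9% × ($4596.00 − $3000.00) = $375.00 + 21.9% × $1596.00 = $724.52
Training Fund Levy: YTD $127632.00 ≥ cap $119432.00 → $0.00
Total withheld: $724.52 + $0.00 = $724.52
Net pay: $5264.00 − $724.52 = $4539.48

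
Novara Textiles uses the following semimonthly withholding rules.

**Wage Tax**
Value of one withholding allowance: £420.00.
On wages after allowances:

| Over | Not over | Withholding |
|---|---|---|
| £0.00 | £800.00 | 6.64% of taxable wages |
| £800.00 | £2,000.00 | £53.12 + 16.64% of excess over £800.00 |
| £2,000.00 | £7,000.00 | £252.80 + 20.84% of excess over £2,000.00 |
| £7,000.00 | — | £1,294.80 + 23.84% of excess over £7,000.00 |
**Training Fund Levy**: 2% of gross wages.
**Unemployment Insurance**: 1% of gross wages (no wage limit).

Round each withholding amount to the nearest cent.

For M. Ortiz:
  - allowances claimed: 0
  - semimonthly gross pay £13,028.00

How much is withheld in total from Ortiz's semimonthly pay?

£3,122.72

Wage Tax: taxable = £13,028.00
  £1,294.80 + 23.84% × (£13,028.00 − £7,000.00) = £1,294.80 + 23.84% × £6,028.00 = £2,731.88
Training Fund Levy: 2% × £13,028.00 = £260.56
Unemployment Insurance: 1% × £13,028.00 = £130.28
Total: £2,731.88 + £260.56 + £130.28 = £3,122.72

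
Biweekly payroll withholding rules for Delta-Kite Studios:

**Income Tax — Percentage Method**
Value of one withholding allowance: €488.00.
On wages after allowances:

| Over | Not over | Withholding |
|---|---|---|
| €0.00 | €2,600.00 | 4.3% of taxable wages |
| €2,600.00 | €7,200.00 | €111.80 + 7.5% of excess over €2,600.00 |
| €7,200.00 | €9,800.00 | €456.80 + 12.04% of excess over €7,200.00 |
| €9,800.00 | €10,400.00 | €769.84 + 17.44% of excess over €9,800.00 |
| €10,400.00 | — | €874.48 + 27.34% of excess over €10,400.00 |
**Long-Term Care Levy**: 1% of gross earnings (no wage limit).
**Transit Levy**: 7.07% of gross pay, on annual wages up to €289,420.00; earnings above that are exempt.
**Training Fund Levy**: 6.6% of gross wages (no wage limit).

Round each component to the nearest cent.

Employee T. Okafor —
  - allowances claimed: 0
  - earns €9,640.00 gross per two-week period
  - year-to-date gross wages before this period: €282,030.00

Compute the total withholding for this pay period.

€2,005.69

Income Tax: taxable = €9,640.00
  €456.80 + 12.04% × (€9,640.00 − €7,200.00) = €456.80 + 12.04% × €2,440.00 = €750.58
Long-Term Care Levy: 1% × €9,640.00 = €96.40
Transit Levy: cap €289,420.00 − YTD €282,030.00 = €7,390.00 subject; 7.07% × €7,390.00 = €522.47
Training Fund Levy: 6.6% × €9,640.00 = €636.24
Total: €750.58 + €96.40 + €522.47 + €636.24 = €2,005.69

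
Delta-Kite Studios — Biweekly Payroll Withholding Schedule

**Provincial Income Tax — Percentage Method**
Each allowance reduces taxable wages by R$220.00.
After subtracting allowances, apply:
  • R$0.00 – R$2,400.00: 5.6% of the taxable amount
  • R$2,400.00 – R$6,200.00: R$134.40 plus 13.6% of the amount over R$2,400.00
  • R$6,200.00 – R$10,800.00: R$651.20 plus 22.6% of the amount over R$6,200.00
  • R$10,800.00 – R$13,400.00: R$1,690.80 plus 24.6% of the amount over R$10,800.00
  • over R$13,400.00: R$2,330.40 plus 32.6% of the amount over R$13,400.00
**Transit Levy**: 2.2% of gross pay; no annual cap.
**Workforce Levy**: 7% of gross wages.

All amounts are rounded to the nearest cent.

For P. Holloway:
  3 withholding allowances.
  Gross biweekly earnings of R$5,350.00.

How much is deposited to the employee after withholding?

Provincial Income Tax: taxable = R$5,350.00 − 3×R$220.00 = R$4,690.00
  R$134.40 + 13.6% × (R$4,690.00 − R$2,400.00) = R$134.40 + 13.6% × R$2,290.00 = R$445.84
Transit Levy: 2.2% × R$5,350.00 = R$117.70
Workforce Levy: 7% × R$5,350.00 = R$374.50
Total withheld: R$445.84 + R$117.70 + R$374.50 = R$938.04
Net pay: R$5,350.00 − R$938.04 = R$4,411.96

R$4,411.96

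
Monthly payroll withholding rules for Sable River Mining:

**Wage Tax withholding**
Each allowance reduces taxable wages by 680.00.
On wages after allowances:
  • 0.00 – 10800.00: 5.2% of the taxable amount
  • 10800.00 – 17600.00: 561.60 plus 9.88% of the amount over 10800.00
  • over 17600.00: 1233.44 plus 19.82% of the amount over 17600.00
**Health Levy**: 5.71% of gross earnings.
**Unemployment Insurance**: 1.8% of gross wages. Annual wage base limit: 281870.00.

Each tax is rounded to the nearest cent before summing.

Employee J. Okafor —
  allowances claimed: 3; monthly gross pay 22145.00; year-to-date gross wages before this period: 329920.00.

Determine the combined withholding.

2994.41

Wage Tax: taxable = 22145.00 − 3×680.00 = 20105.00
  1233.44 + 19.82% × (20105.00 − 17600.00) = 1233.44 + 19.82% × 2505.00 = 1729.93
Health Levy: 5.71% × 22145.00 = 1264.48
Unemployment Insurance: YTD 329920.00 ≥ cap 281870.00 → 0.00
Total: 1729.93 + 1264.48 + 0.00 = 2994.41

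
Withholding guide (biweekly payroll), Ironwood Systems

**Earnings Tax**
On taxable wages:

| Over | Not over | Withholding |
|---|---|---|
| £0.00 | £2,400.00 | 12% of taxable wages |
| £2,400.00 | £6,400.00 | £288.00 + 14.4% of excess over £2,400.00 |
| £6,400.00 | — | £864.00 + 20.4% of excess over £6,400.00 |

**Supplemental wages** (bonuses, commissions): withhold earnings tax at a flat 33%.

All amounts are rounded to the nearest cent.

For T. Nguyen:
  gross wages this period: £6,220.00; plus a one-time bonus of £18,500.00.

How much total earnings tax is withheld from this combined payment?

£6,943.08

Earnings Tax: taxable = £6,220.00
  £288.00 + 14.4% × (£6,220.00 − £2,400.00) = £288.00 + 14.4% × £3,820.00 = £838.08
Supplemental (33% flat on bonus): 33% × £18,500.00 = £6,105.00
Total earnings tax: £838.08 + £6,105.00 = £6,943.08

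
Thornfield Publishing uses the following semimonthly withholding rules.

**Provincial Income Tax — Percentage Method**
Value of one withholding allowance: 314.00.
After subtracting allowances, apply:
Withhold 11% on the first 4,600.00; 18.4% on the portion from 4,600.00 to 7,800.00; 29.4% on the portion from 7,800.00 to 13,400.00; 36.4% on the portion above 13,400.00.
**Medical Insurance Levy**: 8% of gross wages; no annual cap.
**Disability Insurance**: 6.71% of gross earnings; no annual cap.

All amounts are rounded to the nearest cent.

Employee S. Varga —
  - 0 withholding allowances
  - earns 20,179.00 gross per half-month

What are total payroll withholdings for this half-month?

8,177.09

Provincial Income Tax: taxable = 20,179.00
  2,741.20 + 36.4% × (20,179.00 − 13,400.00) = 2,741.20 + 36.4% × 6,779.00 = 5,208.76
Medical Insurance Levy: 8% × 20,179.00 = 1,614.32
Disability Insurance: 6.71% × 20,179.00 = 1,354.01
Total: 5,208.76 + 1,614.32 + 1,354.01 = 8,177.09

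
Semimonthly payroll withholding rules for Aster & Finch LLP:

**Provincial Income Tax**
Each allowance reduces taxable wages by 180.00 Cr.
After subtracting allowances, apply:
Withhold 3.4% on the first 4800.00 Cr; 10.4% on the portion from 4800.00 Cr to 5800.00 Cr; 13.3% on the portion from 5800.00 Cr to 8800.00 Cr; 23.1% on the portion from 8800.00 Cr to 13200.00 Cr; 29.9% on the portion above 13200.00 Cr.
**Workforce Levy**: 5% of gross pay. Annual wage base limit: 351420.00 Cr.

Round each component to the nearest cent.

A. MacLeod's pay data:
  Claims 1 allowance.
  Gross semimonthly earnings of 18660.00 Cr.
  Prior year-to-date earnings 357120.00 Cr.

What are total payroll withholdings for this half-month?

3261.32 Cr

Provincial Income Tax: taxable = 18660.00 Cr − 1×180.00 Cr = 18480.00 Cr
  1682.60 Cr + 29.9% × (18480.00 Cr − 13200.00 Cr) = 1682.60 Cr + 29.9% × 5280.00 Cr = 3261.32 Cr
Workforce Levy: YTD 357120.00 Cr ≥ cap 351420.00 Cr → 0.00 Cr
Total: 3261.32 Cr + 0.00 Cr = 3261.32 Cr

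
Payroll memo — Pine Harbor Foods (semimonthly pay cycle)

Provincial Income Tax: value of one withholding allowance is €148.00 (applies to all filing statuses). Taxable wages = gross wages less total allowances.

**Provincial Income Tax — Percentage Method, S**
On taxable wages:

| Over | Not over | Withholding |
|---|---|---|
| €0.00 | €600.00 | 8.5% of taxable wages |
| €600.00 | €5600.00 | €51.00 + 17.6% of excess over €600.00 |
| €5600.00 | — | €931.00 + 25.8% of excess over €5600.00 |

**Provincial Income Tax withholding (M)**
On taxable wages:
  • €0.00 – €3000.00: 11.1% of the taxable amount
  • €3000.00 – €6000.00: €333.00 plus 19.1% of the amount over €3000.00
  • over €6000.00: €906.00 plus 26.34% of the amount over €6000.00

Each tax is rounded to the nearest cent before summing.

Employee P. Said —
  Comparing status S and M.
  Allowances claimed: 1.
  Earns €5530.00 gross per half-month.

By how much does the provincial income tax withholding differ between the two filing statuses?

€104.67

Provincial Income Tax (S): taxable = €5530.00 − 1×€148.00 = €5382.00
  €51.00 + 17.6% × (€5382.00 − €600.00) = €51.00 + 17.6% × €4782.00 = €892.63
Provincial Income Tax (M): taxable = €5530.00 − 1×€148.00 = €5382.00
  €333.00 + 19.1% × (€5382.00 − €3000.00) = €333.00 + 19.1% × €2382.00 = €787.96
Difference: |€892.63 − €787.96| = €104.67 (higher under S)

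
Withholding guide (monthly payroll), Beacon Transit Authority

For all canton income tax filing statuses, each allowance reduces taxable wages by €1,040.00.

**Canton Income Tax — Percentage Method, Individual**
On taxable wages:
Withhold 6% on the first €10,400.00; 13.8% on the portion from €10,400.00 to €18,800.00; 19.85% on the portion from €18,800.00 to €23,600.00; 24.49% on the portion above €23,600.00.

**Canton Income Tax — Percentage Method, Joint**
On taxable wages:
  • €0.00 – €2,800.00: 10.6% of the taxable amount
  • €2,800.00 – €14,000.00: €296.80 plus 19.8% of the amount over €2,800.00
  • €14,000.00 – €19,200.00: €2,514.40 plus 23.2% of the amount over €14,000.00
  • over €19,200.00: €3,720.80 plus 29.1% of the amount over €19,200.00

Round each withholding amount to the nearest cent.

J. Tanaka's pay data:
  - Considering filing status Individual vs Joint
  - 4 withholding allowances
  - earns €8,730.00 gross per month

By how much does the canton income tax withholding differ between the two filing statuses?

Canton Income Tax (Individual): taxable = €8,730.00 − 4×€1,040.00 = €4,570.00
  6% × €4,570.00 = €274.20
Canton Income Tax (Joint): taxable = €8,730.00 − 4×€1,040.00 = €4,570.00
  €296.80 + 19.8% × (€4,570.00 − €2,800.00) = €296.80 + 19.8% × €1,770.00 = €647.26
Difference: |€274.20 − €647.26| = €373.06 (higher under Joint)

€373.06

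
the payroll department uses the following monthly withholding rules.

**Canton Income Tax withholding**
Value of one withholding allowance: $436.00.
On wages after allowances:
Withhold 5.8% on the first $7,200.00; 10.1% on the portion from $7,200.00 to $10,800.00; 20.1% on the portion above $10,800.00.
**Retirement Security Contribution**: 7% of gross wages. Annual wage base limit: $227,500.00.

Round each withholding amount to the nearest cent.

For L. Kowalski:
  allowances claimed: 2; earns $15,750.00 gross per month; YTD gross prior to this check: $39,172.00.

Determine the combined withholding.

Canton Income Tax: taxable = $15,750.00 − 2×$436.00 = $14,878.00
  $781.20 + 20.1% × ($14,878.00 − $10,800.00) = $781.20 + 20.1% × $4,078.00 = $1,600.88
Retirement Security Contribution: 7% × $15,750.00 = $1,102.50
Total: $1,600.88 + $1,102.50 = $2,703.38

$2,703.38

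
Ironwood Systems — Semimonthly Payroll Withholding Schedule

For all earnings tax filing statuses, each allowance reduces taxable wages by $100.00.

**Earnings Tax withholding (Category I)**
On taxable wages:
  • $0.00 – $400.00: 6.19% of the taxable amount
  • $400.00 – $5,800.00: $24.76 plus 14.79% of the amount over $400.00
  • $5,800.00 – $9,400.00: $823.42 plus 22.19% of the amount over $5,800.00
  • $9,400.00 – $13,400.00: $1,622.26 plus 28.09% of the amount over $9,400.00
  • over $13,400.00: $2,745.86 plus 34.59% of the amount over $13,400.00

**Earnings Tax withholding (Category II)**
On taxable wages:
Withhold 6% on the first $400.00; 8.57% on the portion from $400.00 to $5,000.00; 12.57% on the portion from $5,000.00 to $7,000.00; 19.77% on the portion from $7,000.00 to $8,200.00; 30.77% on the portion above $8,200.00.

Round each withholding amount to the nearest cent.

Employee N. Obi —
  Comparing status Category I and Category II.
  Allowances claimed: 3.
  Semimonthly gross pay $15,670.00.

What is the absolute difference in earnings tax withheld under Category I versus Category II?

$314.21

Earnings Tax (Category I): taxable = $15,670.00 − 3×$100.00 = $15,370.00
  $2,745.86 + 34.59% × ($15,370.00 − $13,400.00) = $2,745.86 + 34.59% × $1,970.00 = $3,427.28
Earnings Tax (Category II): taxable = $15,670.00 − 3×$100.00 = $15,370.00
  $906.86 + 30.77% × ($15,370.00 − $8,200.00) = $906.86 + 30.77% × $7,170.00 = $3,113.07
Difference: |$3,427.28 − $3,113.07| = $314.21 (higher under Category I)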